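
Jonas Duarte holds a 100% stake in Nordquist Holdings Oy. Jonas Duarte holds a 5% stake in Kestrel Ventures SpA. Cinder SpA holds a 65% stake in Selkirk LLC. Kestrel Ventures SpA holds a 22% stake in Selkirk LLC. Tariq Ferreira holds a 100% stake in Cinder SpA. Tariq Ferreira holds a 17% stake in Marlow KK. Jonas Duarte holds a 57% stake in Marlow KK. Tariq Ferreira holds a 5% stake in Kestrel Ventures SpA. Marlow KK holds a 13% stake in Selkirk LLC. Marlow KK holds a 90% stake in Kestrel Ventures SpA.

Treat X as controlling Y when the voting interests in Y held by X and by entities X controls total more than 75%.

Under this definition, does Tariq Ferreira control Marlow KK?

Tariq holds 100% of Cinder, so Tariq controls Cinder.
In Marlow, Tariq's side holds only 17%, not > 75%.
So Tariq does not control Marlow.

No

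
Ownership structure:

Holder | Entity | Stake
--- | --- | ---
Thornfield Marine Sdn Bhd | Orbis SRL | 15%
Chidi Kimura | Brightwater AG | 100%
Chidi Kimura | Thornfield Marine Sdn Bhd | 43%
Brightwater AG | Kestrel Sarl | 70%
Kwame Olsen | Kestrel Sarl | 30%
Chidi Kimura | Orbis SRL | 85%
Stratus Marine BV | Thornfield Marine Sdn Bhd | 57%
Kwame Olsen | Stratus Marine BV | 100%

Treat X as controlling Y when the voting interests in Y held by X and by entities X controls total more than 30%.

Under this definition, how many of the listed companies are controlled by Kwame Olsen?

Kwame holds 100% of Stratus, so Kwame controls Stratus.
Stratus holds 57% of Thornfield, so Kwame controls Thornfield.
No other company's threshold is met.
Kwame controls 2 companies.

2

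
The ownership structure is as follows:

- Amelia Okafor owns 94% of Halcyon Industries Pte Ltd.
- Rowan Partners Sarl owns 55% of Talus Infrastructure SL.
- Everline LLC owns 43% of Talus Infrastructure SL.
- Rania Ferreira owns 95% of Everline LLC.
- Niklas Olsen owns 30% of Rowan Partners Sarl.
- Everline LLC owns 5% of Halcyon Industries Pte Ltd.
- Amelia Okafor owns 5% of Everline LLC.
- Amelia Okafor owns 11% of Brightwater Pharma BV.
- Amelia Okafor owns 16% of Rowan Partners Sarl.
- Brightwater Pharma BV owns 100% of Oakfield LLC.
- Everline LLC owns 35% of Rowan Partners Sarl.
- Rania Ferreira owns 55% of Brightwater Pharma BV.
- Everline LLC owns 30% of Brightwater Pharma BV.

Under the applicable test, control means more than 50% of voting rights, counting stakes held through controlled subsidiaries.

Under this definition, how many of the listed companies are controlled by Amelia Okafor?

1

Amelia holds 94% of Halcyon, so Amelia controls Halcyon.
No other company's threshold is met.
Amelia controls 1 company.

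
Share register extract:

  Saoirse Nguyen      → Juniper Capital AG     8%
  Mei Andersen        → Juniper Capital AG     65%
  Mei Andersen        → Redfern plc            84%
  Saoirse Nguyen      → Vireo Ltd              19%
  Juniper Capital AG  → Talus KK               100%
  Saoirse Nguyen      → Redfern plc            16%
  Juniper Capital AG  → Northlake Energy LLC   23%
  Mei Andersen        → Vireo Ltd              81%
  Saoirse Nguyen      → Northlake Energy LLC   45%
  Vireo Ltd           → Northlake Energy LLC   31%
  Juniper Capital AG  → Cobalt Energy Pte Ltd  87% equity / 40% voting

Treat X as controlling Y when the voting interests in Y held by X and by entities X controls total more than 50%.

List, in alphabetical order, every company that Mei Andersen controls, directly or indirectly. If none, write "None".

Juniper Capital AG, Northlake Energy LLC, Redfern plc, Talus KK, Vireo Ltd

Mei holds 65% of Juniper, so Mei controls Juniper.
Mei holds 84% of Redfern, so Mei controls Redfern.
Juniper holds 100% of Talus, so Mei controls Talus.
Mei holds 81% of Vireo, so Mei controls Vireo.
Vireo and Juniper together hold 31% + 23% = 54% of Northlake, so Mei controls Northlake.
No other company's threshold is met.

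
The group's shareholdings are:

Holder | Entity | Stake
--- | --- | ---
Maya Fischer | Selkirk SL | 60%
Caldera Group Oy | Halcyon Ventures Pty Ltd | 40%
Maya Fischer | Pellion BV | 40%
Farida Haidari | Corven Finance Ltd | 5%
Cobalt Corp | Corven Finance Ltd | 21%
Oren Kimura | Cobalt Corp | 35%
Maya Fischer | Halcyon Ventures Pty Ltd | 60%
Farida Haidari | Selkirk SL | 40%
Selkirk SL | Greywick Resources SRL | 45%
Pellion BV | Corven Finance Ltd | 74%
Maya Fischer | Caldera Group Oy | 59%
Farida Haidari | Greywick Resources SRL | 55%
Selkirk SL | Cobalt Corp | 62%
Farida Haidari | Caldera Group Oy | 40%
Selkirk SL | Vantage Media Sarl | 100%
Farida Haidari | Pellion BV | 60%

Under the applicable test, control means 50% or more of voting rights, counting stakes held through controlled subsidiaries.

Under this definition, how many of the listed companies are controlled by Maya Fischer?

Maya holds 60% of Selkirk, so Maya controls Selkirk.
Selkirk holds 62% of Cobalt, so Maya controls Cobalt.
Maya holds 59% of Caldera, so Maya controls Caldera.
Selkirk holds 100% of Vantage, so Maya controls Vantage.
Caldera and Maya together hold 40% + 60% = 100% of Halcyon, so Maya controls Halcyon.
No other company's threshold is met.
Maya controls 5 companies.

5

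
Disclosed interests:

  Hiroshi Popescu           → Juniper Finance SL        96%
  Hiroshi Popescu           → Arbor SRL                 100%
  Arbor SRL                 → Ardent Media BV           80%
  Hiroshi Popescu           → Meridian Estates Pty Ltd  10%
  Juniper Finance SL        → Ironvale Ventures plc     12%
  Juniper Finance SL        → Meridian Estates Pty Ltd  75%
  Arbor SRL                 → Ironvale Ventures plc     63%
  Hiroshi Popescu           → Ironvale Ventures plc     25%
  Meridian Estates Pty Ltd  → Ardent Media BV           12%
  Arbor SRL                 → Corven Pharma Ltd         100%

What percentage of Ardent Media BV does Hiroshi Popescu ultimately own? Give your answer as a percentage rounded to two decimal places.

89.84%

Hiroshi reaches Ardent along 3 paths.
Via Juniper → Meridian: 96% × 75% × 12% = 8.64%.
Via Meridian: 10% × 12% = 1.2%.
Via Arbor: 100% × 80% = 80%.
Total: 8.64% + 1.2% + 80% = 89.84%.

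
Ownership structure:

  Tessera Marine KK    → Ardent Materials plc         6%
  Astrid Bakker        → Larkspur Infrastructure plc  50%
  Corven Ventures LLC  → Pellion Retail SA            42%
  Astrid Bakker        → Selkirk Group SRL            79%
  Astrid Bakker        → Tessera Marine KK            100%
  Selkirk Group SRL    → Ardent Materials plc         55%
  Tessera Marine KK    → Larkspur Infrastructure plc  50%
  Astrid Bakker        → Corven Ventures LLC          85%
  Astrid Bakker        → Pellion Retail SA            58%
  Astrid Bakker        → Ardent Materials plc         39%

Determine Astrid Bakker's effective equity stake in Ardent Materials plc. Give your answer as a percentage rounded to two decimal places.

88.45%

Astrid reaches Ardent along 3 paths.
Via Selkirk: 79% × 55% = 43.45%.
Direct stake: 39% = 39%.
Via Tessera: 100% × 6% = 6%.
Total: 43.45% + 39% + 6% = 88.45%.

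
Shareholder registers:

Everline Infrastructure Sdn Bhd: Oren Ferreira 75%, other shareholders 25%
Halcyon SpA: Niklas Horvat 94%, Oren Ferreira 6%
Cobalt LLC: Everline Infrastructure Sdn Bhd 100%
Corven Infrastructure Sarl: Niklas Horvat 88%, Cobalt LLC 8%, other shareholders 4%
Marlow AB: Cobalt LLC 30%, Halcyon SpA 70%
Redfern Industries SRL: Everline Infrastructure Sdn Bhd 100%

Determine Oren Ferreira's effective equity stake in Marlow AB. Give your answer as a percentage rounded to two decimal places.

Oren reaches Marlow along 2 paths.
Via Everline → Cobalt: 75% × 100% × 30% = 22.5%.
Via Halcyon: 6% × 70% = 4.2%.
Total: 22.5% + 4.2% = 26.7%.
Rounded: 26.70%.

26.70%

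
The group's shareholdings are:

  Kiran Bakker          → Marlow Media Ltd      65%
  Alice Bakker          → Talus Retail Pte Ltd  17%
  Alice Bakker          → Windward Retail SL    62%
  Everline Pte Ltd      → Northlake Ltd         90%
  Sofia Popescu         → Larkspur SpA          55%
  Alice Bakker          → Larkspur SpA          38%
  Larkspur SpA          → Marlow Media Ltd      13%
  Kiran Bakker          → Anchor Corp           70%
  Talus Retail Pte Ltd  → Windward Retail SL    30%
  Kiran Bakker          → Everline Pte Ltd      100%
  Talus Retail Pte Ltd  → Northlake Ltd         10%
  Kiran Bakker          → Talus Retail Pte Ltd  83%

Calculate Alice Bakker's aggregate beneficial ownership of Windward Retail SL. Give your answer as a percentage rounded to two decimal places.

Alice reaches Windward along 2 paths.
Via Talus: 17% × 30% = 5.1%.
Direct stake: 62% = 62%.
Total: 5.1% + 62% = 67.1%.
Rounded: 67.10%.

67.10%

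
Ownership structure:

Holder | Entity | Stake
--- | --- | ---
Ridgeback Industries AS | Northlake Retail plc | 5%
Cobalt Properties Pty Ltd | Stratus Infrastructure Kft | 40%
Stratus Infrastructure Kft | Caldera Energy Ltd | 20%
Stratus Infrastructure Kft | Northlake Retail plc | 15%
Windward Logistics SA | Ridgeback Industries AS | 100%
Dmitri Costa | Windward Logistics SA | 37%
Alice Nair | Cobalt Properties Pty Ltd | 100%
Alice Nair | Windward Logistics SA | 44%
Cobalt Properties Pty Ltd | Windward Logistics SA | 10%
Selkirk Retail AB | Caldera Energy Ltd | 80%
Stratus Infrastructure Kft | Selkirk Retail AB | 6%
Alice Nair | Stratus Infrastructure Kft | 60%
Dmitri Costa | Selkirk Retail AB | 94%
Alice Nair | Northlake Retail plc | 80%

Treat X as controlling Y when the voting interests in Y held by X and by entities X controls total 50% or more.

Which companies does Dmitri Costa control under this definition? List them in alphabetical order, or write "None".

Caldera Energy Ltd, Selkirk Retail AB

Dmitri holds 94% of Selkirk, so Dmitri controls Selkirk.
Selkirk holds 80% of Caldera, so Dmitri controls Caldera.
No other company's threshold is met.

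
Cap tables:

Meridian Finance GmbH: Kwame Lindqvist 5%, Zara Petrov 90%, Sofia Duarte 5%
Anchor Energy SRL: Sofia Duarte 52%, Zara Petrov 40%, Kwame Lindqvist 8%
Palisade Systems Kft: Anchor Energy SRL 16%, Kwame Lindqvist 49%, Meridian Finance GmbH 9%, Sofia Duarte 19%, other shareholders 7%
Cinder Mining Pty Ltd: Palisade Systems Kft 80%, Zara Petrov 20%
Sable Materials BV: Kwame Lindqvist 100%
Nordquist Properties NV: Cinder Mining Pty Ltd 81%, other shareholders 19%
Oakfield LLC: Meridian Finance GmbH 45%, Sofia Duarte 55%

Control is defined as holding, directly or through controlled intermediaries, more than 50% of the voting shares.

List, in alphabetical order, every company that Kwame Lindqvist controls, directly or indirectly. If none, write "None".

Sable Materials BV

Kwame holds 100% of Sable, so Kwame controls Sable.
No other company's threshold is met.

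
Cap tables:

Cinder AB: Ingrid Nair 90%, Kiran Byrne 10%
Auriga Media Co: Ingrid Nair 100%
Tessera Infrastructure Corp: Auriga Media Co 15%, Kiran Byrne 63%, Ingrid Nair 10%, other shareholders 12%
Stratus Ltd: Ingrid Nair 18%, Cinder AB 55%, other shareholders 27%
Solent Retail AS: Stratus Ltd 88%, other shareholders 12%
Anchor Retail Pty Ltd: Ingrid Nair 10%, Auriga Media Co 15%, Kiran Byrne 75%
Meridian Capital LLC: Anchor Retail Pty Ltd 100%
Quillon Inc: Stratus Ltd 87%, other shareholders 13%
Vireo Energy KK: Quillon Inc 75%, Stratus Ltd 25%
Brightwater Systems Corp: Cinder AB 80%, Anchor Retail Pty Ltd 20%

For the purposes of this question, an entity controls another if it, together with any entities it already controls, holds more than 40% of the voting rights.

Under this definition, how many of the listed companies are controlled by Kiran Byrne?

3

Kiran holds 63% of Tessera, so Kiran controls Tessera.
Kiran holds 75% of Anchor, so Kiran controls Anchor.
Anchor holds 100% of Meridian, so Kiran controls Meridian.
No other company's threshold is met.
Kiran controls 3 companies.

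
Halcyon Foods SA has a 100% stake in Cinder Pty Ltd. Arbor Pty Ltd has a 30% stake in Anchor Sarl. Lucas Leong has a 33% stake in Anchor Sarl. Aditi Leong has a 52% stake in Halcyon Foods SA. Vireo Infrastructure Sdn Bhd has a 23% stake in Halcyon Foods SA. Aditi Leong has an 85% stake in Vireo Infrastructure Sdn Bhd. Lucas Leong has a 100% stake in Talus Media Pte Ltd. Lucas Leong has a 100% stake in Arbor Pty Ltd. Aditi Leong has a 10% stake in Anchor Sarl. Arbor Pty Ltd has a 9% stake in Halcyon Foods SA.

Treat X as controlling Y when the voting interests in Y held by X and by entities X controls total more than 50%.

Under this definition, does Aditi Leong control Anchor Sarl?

No

Aditi holds 85% of Vireo, so Aditi controls Vireo.
Vireo and Aditi together hold 23% + 52% = 75% of Halcyon, so Aditi controls Halcyon.
Halcyon holds 100% of Cinder, so Aditi controls Cinder.
In Anchor, Aditi's side holds only 10%, not > 50%.
So Aditi does not control Anchor.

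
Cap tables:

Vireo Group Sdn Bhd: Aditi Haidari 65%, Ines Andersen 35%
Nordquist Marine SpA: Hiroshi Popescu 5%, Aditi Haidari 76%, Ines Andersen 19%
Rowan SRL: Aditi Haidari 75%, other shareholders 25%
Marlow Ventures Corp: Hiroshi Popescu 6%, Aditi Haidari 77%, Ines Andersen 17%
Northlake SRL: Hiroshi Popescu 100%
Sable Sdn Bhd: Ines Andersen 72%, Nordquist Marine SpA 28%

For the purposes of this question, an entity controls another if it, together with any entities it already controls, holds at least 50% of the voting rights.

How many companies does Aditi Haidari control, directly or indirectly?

Aditi holds 65% of Vireo, so Aditi controls Vireo.
Aditi holds 76% of Nordquist, so Aditi controls Nordquist.
Aditi holds 75% of Rowan, so Aditi controls Rowan.
Aditi holds 77% of Marlow, so Aditi controls Marlow.
No other company's threshold is met.
Aditi controls 4 companies.

4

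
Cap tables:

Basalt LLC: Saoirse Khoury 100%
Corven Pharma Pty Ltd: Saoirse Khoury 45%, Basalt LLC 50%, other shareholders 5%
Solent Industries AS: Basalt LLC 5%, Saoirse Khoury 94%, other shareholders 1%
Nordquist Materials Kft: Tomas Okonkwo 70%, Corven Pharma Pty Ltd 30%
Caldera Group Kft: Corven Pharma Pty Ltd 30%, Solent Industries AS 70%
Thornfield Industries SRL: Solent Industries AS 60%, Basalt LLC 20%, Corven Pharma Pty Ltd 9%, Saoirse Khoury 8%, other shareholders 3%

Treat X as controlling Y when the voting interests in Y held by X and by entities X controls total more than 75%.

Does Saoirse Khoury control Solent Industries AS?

Saoirse holds 100% of Basalt, so Saoirse controls Basalt.
Basalt and Saoirse together hold 5% + 94% = 99% of Solent, so Saoirse controls Solent.

Yes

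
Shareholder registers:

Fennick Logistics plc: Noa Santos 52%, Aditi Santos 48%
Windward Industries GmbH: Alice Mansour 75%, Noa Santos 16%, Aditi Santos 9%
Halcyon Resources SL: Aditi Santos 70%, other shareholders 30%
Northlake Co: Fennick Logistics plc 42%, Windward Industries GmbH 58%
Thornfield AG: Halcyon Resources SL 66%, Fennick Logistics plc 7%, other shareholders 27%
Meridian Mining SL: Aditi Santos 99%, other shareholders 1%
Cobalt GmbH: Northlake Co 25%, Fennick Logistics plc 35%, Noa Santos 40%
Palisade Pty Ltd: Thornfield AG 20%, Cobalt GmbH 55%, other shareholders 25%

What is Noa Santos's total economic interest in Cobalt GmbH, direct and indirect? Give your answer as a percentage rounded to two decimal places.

Noa reaches Cobalt along 4 paths.
Via Fennick → Northlake: 52% × 42% × 25% = 5.46%.
Via Windward → Northlake: 16% × 58% × 25% = 2.32%.
Via Fennick: 52% × 35% = 18.2%.
Direct stake: 40% = 40%.
Total: 5.46% + 2.32% + 18.2% + 40% = 65.98%.

65.98%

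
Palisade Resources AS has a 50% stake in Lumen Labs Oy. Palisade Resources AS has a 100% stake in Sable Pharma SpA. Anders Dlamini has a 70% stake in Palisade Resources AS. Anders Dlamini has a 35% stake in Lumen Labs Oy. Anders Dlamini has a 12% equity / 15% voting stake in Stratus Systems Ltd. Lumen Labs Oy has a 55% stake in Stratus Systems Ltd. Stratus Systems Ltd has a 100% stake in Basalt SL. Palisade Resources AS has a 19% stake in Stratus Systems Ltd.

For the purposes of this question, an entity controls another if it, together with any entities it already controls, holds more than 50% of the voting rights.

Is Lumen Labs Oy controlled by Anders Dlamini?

Anders holds 70% of Palisade, so Anders controls Palisade.
Anders and Palisade together hold 35% + 50% = 85% of Lumen, so Anders controls Lumen.

Yes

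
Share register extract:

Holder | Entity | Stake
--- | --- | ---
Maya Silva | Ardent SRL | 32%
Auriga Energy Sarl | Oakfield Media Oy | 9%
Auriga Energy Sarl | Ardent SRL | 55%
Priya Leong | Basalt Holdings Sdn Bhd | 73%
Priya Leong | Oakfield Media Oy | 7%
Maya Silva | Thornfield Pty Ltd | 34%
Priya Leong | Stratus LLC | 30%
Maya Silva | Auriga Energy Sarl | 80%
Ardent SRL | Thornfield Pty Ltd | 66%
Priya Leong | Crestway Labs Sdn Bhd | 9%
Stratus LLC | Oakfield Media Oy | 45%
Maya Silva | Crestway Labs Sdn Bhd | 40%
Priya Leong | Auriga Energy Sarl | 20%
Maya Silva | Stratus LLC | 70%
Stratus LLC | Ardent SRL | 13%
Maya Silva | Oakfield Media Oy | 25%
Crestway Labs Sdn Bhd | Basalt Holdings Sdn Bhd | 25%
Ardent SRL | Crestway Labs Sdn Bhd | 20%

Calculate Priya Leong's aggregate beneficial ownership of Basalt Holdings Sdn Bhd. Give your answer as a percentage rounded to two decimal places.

Priya reaches Basalt along 4 paths.
Direct stake: 73% = 73%.
Via Stratus → Ardent → Crestway: 30% × 13% × 20% × 25% = 0.195%.
Via Auriga → Ardent → Crestway: 20% × 55% × 20% × 25% = 0.55%.
Via Crestway: 9% × 25% = 2.25%.
Total: 73% + 0.195% + 0.55% + 2.25% = 75.995%.
Rounded: 76.00%.

76.00%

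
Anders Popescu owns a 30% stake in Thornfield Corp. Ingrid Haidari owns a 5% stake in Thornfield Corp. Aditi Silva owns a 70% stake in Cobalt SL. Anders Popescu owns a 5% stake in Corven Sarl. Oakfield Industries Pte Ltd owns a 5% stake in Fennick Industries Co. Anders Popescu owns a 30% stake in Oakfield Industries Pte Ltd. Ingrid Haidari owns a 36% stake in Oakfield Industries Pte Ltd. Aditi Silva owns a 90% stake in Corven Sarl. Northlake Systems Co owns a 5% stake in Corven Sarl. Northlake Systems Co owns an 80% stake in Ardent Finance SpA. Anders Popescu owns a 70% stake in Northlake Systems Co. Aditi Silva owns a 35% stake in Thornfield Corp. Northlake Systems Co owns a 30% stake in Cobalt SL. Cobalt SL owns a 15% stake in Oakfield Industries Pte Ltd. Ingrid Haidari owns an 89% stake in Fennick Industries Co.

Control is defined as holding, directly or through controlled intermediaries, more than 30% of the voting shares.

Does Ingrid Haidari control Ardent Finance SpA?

Ingrid holds 36% of Oakfield, so Ingrid controls Oakfield.
Ingrid and Oakfield together hold 89% + 5% = 94% of Fennick, so Ingrid controls Fennick.
Neither Ingrid nor any entity Ingrid controls holds any voting interest in Ardent.
So Ingrid does not control Ardent.

No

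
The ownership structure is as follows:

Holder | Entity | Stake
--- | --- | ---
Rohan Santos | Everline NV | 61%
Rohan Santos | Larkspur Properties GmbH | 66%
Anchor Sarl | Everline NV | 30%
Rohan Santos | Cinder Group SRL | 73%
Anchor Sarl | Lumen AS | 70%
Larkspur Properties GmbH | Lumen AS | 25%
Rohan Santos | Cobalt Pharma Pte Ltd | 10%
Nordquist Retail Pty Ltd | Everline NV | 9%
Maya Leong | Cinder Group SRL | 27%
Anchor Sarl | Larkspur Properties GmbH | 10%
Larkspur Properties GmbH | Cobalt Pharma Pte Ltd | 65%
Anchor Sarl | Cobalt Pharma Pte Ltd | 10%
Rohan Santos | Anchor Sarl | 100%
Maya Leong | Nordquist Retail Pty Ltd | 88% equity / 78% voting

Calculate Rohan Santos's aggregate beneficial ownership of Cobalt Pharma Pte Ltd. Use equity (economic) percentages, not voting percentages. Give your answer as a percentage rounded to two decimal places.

Rohan reaches Cobalt along 4 paths.
Via Anchor → Larkspur: 100% × 10% × 65% = 6.5%.
Via Larkspur: 66% × 65% = 42.9%.
Direct stake: 10% = 10%.
Via Anchor: 100% × 10% = 10%.
Total: 6.5% + 42.9% + 10% + 10% = 69.4%.
Rounded: 69.40%.

69.40%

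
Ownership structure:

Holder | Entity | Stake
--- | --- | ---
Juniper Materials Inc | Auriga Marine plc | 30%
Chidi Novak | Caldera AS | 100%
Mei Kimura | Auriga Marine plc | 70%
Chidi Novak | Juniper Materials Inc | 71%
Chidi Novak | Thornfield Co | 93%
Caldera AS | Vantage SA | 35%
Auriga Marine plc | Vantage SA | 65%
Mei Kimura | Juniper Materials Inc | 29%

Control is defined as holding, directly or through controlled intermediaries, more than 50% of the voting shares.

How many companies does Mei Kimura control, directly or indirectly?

Mei holds 70% of Auriga, so Mei controls Auriga.
Auriga holds 65% of Vantage, so Mei controls Vantage.
No other company's threshold is met.
Mei controls 2 companies.

2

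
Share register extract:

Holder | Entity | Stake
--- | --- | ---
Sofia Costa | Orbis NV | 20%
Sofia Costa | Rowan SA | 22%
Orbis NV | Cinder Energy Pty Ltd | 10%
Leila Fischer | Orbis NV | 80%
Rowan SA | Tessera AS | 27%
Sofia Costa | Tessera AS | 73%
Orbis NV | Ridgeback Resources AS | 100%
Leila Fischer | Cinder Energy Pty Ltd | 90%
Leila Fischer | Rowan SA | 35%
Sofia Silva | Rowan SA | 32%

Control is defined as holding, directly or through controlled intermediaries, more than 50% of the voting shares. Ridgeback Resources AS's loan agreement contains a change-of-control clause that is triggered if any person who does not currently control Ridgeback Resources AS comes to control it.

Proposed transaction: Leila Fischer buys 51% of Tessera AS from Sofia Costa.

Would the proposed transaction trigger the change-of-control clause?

The purchase adds only to Leila's holdings (Sofia Costa's stake shrinks), so Leila is the only person who could newly come to control Ridgeback.
Leila holds 80% of Orbis, so Leila controls Orbis.
Orbis holds 100% of Ridgeback, so Leila controls Ridgeback.
So Leila already controls Ridgeback before the transaction.
After the purchase, Leila holds 51% of Tessera directly, and Sofia Costa's stake falls to 22%.
Leila controlled Ridgeback already, so this is not a new person acquiring control; every other person's position is unchanged or reduced.
No new person acquires control, so the clause is not triggered.

No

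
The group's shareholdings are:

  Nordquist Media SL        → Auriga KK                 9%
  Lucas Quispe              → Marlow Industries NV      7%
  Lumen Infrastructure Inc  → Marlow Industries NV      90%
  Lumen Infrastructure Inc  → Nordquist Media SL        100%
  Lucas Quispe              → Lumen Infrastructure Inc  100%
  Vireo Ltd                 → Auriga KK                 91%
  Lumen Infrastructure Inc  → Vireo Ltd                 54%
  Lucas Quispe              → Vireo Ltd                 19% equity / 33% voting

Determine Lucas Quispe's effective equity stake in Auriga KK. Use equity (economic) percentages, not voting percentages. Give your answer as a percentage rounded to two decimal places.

75.43%

Lucas reaches Auriga along 3 paths.
Via Vireo: 19% × 91% = 17.29%.
Via Lumen → Vireo: 100% × 54% × 91% = 49.14%.
Via Lumen → Nordquist: 100% × 100% × 9% = 9%.
Total: 17.29% + 49.14% + 9% = 75.43%.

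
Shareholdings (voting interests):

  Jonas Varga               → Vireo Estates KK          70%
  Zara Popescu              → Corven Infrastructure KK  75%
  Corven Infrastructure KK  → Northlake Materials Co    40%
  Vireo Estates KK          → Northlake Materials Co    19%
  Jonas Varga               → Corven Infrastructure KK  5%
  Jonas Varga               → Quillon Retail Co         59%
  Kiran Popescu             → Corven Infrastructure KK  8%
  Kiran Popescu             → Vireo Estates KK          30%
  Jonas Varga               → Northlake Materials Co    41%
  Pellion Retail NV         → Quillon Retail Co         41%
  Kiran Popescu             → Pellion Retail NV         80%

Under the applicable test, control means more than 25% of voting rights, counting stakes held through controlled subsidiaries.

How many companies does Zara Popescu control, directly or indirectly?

Zara holds 75% of Corven, so Zara controls Corven.
Corven holds 40% of Northlake, so Zara controls Northlake.
No other company's threshold is met.
Zara controls 2 companies.

2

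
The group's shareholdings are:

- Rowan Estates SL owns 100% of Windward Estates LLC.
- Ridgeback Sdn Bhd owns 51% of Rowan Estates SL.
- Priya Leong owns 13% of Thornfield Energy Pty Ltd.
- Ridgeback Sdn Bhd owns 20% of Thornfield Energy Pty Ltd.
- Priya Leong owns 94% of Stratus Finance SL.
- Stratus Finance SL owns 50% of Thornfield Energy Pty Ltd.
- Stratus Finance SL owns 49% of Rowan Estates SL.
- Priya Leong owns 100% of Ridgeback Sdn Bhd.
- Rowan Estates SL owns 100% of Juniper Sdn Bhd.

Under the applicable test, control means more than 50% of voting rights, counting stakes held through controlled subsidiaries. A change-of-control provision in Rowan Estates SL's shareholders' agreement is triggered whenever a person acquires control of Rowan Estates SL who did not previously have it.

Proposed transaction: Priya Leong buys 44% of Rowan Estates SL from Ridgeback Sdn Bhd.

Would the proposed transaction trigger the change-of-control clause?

The purchase adds only to Priya's holdings (Ridgeback's stake shrinks), so Priya is the only person who could newly come to control Rowan.
Priya holds 94% of Stratus, so Priya controls Stratus.
Priya holds 100% of Ridgeback, so Priya controls Ridgeback.
Ridgeback and Stratus together hold 51% + 49% = 100% of Rowan, so Priya controls Rowan.
So Priya already controls Rowan before the transaction.
After the purchase, Priya holds 44% of Rowan directly, and Ridgeback's stake falls to 7%.
Priya controlled Rowan already, so this is not a new person acquiring control; every other person's position is unchanged or reduced.
No new person acquires control, so the clause is not triggered.

No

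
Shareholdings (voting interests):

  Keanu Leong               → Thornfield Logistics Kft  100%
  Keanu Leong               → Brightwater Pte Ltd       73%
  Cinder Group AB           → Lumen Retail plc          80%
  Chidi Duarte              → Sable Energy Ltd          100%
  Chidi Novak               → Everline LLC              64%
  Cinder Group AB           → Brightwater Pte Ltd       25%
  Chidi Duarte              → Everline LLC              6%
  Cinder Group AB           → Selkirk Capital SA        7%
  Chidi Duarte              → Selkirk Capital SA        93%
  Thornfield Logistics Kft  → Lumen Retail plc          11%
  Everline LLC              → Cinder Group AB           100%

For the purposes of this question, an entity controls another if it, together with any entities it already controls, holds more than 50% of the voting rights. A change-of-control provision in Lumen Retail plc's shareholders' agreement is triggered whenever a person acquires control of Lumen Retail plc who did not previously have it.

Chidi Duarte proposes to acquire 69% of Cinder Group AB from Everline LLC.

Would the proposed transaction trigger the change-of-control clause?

The purchase adds only to Chidi Duarte's holdings (Everline's stake shrinks), so Chidi Duarte is the only person who could newly come to control Lumen.
Chidi Duarte holds 100% of Sable, so Chidi Duarte controls Sable.
Chidi Duarte holds 93% of Selkirk, so Chidi Duarte controls Selkirk.
Neither Chidi Duarte nor any entity Chidi Duarte controls holds any voting interest in Lumen.
So before the transaction, Chidi Duarte does not control Lumen.
After the purchase, Chidi Duarte holds 69% of Cinder directly, and Everline's stake falls to 31%.
Chidi Duarte holds 69% of Cinder, so Chidi Duarte controls Cinder.
Cinder holds 80% of Lumen, so Chidi Duarte controls Lumen.
Chidi Duarte did not control Lumen before and does after, so the clause is triggered.

Yes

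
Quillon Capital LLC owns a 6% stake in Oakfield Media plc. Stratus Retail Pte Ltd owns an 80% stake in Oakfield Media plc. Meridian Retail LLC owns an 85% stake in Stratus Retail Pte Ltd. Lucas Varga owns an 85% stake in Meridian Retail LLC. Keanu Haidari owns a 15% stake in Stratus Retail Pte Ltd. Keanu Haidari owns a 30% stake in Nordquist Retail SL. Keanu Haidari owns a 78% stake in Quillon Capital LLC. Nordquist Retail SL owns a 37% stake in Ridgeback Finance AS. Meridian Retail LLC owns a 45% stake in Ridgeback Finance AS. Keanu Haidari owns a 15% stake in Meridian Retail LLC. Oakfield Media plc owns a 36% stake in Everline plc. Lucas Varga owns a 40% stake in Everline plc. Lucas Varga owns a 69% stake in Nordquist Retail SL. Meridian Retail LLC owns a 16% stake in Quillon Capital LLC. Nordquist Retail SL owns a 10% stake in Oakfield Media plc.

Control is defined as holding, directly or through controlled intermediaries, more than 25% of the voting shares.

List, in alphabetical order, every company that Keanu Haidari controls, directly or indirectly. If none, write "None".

Keanu holds 30% of Nordquist, so Keanu controls Nordquist.
Keanu holds 78% of Quillon, so Keanu controls Quillon.
Nordquist holds 37% of Ridgeback, so Keanu controls Ridgeback.
No other company's threshold is met.

Nordquist Retail SL, Quillon Capital LLC, Ridgeback Finance AS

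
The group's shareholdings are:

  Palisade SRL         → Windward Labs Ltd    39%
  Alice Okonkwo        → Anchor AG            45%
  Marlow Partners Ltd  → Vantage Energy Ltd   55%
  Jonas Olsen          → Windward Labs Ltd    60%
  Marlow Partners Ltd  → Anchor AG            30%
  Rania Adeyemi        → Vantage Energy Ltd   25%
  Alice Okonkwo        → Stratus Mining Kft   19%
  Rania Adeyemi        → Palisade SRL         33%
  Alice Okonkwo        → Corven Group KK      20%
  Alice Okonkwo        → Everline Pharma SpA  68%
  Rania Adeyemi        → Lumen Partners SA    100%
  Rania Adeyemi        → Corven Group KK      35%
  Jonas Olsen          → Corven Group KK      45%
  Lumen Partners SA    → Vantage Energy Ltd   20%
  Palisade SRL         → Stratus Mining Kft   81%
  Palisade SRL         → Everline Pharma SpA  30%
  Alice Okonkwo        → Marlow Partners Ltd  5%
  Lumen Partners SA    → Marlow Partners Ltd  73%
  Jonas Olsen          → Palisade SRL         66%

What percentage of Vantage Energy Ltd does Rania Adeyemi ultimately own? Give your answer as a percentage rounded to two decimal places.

85.15%

Rania reaches Vantage along 3 paths.
Via Lumen → Marlow: 100% × 73% × 55% = 40.15%.
Via Lumen: 100% × 20% = 20%.
Direct stake: 25% = 25%.
Total: 40.15% + 20% + 25% = 85.15%.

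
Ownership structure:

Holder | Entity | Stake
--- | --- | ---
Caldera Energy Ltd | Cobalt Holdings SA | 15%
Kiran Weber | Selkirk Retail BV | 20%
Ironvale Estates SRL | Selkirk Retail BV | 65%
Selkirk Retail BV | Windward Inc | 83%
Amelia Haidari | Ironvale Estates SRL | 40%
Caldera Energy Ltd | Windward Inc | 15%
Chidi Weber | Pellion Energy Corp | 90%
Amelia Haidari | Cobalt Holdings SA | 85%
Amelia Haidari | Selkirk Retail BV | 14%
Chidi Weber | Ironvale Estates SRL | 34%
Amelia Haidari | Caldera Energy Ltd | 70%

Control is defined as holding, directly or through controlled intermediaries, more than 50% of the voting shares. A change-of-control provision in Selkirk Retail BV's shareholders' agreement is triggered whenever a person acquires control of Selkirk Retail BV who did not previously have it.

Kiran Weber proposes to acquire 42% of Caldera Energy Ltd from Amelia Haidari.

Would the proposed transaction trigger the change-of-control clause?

The purchase adds only to Kiran's holdings (Amelia's stake shrinks), so Kiran is the only person who could newly come to control Selkirk.
Kiran's largest direct stake is 20% in Selkirk, which does not meet the threshold, so Kiran controls no company.
In Selkirk, Kiran's side holds only 20%, not > 50%.
So before the transaction, Kiran does not control Selkirk.
After the purchase, Kiran holds 42% of Caldera directly, and Amelia's stake falls to 28%.
Kiran's side now holds 42% of Caldera, not > 50%, so Kiran still does not control Caldera.
After the transaction, Kiran's side holds 20% of Selkirk, not > 50%, so Kiran still does not control Selkirk.
No new person acquires control, so the clause is not triggered.

No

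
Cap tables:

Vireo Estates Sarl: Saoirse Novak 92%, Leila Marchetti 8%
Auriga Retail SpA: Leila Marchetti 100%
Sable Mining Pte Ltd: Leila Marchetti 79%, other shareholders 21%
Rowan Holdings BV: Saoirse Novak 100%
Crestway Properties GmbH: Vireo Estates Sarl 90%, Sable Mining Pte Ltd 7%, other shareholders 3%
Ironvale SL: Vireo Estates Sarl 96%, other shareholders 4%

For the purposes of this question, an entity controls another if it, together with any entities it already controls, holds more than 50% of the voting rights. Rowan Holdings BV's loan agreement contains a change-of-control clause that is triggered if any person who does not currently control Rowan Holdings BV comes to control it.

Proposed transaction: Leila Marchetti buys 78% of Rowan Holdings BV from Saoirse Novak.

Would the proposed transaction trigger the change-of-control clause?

Yes

The purchase adds only to Leila's holdings (Saoirse's stake shrinks), so Leila is the only person who could newly come to control Rowan.
Leila holds 100% of Auriga, so Leila controls Auriga.
Leila holds 79% of Sable, so Leila controls Sable.
Neither Leila nor any entity Leila controls holds any voting interest in Rowan.
So before the transaction, Leila does not control Rowan.
After the purchase, Leila holds 78% of Rowan directly, and Saoirse's stake falls to 22%.
Leila holds 78% of Rowan, so Leila controls Rowan.
Leila did not control Rowan before and does after, so the clause is triggered.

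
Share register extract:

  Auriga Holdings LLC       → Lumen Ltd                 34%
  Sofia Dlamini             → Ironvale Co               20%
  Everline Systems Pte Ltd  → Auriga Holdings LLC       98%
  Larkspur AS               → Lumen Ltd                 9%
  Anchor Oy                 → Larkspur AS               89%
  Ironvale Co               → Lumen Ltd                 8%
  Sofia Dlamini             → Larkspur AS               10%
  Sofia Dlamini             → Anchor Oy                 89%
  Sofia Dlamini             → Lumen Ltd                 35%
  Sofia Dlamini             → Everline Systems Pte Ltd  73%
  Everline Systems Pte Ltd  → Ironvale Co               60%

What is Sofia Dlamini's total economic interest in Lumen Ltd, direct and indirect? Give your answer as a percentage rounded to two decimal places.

72.46%

Sofia reaches Lumen along 6 paths.
Via Ironvale: 20% × 8% = 1.6%.
Via Everline → Ironvale: 73% × 60% × 8% = 3.504%.
Direct stake: 35% = 35%.
Via Everline → Auriga: 73% × 98% × 34% = 24.3236%.
Via Larkspur: 10% × 9% = 0.9%.
Via Anchor → Larkspur: 89% × 89% × 9% = 7.1289%.
Total: 1.6% + 3.504% + 35% + 24.3236% + 0.9% + 7.1289% = 72.4565%.
Rounded: 72.46%.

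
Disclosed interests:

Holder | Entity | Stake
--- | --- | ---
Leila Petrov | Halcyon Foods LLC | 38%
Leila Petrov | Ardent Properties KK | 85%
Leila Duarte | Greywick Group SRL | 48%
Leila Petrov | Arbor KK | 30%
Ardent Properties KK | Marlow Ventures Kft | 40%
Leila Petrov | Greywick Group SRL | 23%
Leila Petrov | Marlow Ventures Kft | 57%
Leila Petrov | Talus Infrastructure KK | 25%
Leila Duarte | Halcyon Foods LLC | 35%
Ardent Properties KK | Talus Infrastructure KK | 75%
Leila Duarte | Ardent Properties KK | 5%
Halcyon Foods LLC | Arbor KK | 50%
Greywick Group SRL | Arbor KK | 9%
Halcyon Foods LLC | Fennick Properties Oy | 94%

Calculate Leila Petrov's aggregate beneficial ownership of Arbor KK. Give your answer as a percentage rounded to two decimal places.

Leila Petrov reaches Arbor along 3 paths.
Direct stake: 30% = 30%.
Via Halcyon: 38% × 50% = 19%.
Via Greywick: 23% × 9% = 2.07%.
Total: 30% + 19% + 2.07% = 51.07%.

51.07%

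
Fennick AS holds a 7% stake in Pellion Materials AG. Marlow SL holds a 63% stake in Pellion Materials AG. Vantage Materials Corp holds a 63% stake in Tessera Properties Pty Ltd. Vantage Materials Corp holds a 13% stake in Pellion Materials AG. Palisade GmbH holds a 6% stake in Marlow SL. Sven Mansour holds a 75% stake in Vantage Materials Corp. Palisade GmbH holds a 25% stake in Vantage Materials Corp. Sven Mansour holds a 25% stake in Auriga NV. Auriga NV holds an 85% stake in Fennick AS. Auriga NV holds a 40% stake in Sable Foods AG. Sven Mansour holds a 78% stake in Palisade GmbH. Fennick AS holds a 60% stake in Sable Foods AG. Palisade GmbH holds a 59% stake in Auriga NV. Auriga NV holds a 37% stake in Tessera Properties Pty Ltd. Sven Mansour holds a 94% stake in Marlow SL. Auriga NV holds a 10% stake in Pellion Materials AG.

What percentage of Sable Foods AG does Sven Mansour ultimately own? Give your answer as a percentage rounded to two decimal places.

64.63%

Sven reaches Sable along 4 paths.
Via Auriga: 25% × 40% = 10%.
Via Palisade → Auriga: 78% × 59% × 40% = 18.408%.
Via Auriga → Fennick: 25% × 85% × 60% = 12.75%.
Via Palisade → Auriga → Fennick: 78% × 59% × 85% × 60% = 23.4702%.
Total: 10% + 18.408% + 12.75% + 23.4702% = 64.6282%.
Rounded: 64.63%.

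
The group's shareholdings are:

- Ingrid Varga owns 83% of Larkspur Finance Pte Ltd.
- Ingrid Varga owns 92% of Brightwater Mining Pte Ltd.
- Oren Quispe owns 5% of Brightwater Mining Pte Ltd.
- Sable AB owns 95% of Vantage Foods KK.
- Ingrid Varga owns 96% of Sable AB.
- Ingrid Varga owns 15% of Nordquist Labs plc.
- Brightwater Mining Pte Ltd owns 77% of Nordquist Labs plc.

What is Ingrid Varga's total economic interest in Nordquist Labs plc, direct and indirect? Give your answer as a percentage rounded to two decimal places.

Ingrid reaches Nordquist along 2 paths.
Direct stake: 15% = 15%.
Via Brightwater: 92% × 77% = 70.84%.
Total: 15% + 70.84% = 85.84%.

85.84%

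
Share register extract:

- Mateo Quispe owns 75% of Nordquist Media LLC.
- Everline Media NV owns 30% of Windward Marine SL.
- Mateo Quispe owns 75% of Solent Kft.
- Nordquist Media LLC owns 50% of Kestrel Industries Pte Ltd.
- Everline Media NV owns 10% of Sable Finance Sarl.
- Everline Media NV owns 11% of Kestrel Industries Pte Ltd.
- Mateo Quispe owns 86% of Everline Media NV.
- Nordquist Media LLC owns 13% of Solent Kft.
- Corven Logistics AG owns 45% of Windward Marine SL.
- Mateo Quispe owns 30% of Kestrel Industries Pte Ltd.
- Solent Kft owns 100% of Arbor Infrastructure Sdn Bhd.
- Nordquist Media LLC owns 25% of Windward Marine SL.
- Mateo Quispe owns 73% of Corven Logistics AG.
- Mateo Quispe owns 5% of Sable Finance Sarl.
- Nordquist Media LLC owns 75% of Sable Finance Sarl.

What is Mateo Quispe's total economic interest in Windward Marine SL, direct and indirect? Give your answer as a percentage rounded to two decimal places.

77.40%

Mateo reaches Windward along 3 paths.
Via Nordquist: 75% × 25% = 18.75%.
Via Corven: 73% × 45% = 32.85%.
Via Everline: 86% × 30% = 25.8%.
Total: 18.75% + 32.85% + 25.8% = 77.4%.
Rounded: 77.40%.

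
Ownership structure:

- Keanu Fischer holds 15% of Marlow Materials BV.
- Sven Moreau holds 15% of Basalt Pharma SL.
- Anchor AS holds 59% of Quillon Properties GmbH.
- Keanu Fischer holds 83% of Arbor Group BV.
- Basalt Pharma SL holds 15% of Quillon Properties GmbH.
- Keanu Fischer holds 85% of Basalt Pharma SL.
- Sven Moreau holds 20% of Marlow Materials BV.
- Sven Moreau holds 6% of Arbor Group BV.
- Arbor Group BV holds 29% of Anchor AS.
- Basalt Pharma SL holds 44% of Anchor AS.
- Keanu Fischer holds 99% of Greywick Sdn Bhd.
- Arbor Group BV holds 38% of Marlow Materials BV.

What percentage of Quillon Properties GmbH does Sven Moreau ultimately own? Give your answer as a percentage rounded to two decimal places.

7.17%

Sven reaches Quillon along 3 paths.
Via Basalt: 15% × 15% = 2.25%.
Via Arbor → Anchor: 6% × 29% × 59% = 1.0266%.
Via Basalt → Anchor: 15% × 44% × 59% = 3.894%.
Total: 2.25% + 1.0266% + 3.894% = 7.1706%.
Rounded: 7.17%.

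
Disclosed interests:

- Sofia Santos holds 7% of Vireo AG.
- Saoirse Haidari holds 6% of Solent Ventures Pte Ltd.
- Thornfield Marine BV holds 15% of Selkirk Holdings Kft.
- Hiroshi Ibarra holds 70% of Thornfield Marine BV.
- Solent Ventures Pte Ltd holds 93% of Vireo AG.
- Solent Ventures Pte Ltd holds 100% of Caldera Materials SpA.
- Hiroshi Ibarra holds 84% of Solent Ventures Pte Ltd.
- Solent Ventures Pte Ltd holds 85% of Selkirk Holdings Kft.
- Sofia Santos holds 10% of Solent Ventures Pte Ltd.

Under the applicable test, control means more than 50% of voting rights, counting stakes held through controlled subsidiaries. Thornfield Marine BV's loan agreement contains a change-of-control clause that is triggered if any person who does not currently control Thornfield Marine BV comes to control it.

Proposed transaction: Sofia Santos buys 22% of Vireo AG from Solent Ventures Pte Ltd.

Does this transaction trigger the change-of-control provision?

The purchase adds only to Sofia's holdings (Solent's stake shrinks), so Sofia is the only person who could newly come to control Thornfield.
Sofia's largest direct stake is 10% in Solent, which does not meet the threshold, so Sofia controls no company.
Neither Sofia nor any entity Sofia controls holds any voting interest in Thornfield.
So before the transaction, Sofia does not control Thornfield.
After the purchase, Sofia's direct stake in Vireo rises to 7% + 22% = 29%, and Solent's stake falls to 71%.
Sofia's side now holds 29% of Vireo, not > 50%, so Sofia still does not control Vireo.
After the transaction, neither Sofia nor any entity Sofia controls holds a voting interest in Thornfield, so Sofia still does not control it.
No new person acquires control, so the clause is not triggered.

No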